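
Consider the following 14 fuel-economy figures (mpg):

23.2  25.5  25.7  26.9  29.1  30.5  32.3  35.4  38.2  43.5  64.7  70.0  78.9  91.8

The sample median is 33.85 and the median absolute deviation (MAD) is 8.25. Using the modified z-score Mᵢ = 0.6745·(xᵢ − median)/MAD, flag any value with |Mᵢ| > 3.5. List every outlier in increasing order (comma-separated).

78.9, 91.8

|Mᵢ| > 3.5 ⇔ |xᵢ − 33.85| > 3.5·8.25/0.6745 = 42.81.
So outliers lie outside [-8.96, 76.66].
78.9: M = 3.68 → outlier.
91.8: M = 4.74 → outlier.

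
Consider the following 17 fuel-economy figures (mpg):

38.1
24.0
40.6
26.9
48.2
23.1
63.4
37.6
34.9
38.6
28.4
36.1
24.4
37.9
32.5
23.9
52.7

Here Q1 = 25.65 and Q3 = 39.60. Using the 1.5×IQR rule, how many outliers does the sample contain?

IQR = 13.95; fences at 25.65 − 20.925 = 4.725 and 39.60 + 20.925 = 60.525.
Outside the cutoffs: 63.4.

1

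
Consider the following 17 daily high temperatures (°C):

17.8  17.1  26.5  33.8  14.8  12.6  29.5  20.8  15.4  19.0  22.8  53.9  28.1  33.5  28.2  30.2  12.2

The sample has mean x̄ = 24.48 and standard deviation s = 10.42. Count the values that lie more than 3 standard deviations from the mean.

0

Cutoffs: x̄ ± 3s = [-6.78, 55.74].
Every value lies within the cutoffs.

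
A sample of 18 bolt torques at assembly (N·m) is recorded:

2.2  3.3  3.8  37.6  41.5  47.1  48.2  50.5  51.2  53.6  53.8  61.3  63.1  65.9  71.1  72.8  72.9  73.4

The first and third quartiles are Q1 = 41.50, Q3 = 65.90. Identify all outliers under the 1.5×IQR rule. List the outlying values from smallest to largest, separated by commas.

IQR = Q3 − Q1 = 65.90 − 41.50 = 24.40.
Lower fence = Q1 − 1.5·IQR = 41.50 − 36.60 = 4.90.
Upper fence = Q3 + 1.5·IQR = 65.90 + 36.60 = 102.50.
2.2 < 4.90 → outlier.
3.3 < 4.90 → outlier.
3.8 < 4.90 → outlier.
All remaining values lie within [4.90, 102.50].

2.2, 3.3, 3.8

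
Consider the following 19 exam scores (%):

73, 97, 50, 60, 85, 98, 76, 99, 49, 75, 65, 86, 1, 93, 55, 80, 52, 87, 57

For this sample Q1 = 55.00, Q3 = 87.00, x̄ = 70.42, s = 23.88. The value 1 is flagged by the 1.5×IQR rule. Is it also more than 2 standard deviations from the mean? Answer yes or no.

z = (1 − 70.42) / 23.88 = -2.91.
|z| = 2.91 > 2.

yes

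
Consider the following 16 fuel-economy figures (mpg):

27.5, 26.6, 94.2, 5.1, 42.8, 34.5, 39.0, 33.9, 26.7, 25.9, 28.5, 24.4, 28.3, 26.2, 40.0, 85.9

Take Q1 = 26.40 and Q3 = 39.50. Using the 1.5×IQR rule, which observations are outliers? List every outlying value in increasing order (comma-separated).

IQR = Q3 − Q1 = 39.50 − 26.40 = 13.10.
Lower fence = Q1 − 1.5·IQR = 26.40 − 19.65 = 6.75.
Upper fence = Q3 + 1.5·IQR = 39.50 + 19.65 = 59.15.
5.1 < 6.75 → outlier.
85.9 > 59.15 → outlier.
94.2 > 59.15 → outlier.
All remaining values lie within [6.75, 59.15].

5.1, 85.9, 94.2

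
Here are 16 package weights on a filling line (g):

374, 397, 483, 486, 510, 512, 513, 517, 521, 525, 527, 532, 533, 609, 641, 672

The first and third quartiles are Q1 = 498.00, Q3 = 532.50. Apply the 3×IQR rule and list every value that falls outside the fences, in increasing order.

374, 641, 672

IQR = Q3 − Q1 = 532.50 − 498.00 = 34.50.
Lower fence = Q1 − 3·IQR = 498.00 − 103.50 = 394.50.
Upper fence = Q3 + 3·IQR = 532.50 + 103.50 = 636.00.
374 < 394.50 → outlier.
641 > 636.00 → outlier.
672 > 636.00 → outlier.
All remaining values lie within [394.50, 636.00].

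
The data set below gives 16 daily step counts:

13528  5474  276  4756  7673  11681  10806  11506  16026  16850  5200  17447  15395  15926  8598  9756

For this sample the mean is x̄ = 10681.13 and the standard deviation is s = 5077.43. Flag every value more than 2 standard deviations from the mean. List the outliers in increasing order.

Cutoffs at x̄ ± 2s: 10681.13 ± 2·5077.43 = [526.27, 20835.99].
276: z = -2.05, |z| > 2 → outlier.
Every other value lies within [526.27, 20835.99].

276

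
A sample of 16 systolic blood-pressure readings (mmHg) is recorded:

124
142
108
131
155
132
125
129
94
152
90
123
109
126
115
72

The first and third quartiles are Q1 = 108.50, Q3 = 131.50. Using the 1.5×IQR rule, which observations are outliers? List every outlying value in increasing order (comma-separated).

IQR = Q3 − Q1 = 131.50 − 108.50 = 23.00.
Lower fence = Q1 − 1.5·IQR = 108.50 − 34.50 = 74.00.
Upper fence = Q3 + 1.5·IQR = 131.50 + 34.50 = 166.00.
72 < 74.00 → outlier.
All remaining values lie within [74.00, 166.00].

72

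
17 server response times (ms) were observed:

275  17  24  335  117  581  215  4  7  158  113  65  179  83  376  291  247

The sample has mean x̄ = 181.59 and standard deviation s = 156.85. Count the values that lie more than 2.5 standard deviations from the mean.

1

Cutoffs: x̄ ± 2.5s = [-210.535, 573.715].
Outside the cutoffs: 581.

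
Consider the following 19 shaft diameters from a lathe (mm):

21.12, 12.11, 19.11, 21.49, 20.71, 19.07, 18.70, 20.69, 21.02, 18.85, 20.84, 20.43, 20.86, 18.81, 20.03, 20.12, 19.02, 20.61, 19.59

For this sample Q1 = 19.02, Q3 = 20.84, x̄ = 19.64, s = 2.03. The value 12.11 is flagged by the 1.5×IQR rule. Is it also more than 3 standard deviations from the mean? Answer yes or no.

yes

z = (12.11 − 19.64) / 2.03 = -3.71.
|z| = 3.71 > 3.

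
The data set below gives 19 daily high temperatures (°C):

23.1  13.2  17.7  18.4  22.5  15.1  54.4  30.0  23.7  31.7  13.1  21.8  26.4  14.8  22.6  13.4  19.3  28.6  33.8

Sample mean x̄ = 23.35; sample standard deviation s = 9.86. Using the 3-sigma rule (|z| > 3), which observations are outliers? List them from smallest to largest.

54.4

Cutoffs at x̄ ± 3s: 23.35 ± 3·9.86 = [-6.23, 52.93].
54.4: z = 3.15, |z| > 3 → outlier.
Every other value lies within [-6.23, 52.93].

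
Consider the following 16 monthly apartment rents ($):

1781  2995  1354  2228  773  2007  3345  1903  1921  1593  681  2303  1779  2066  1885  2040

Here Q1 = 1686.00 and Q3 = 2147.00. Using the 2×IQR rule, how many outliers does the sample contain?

IQR = 461.00; fences at 1686.00 − 922.00 = 764.00 and 2147.00 + 922.00 = 3069.00.
Outside the cutoffs: 681, 3345.

2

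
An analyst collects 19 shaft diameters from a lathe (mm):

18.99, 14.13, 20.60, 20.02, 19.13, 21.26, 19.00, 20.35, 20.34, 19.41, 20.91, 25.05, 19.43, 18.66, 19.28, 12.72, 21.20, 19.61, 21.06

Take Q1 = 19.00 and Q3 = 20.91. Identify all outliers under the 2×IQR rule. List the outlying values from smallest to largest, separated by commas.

12.72, 14.13, 25.05

IQR = Q3 − Q1 = 20.91 − 19.00 = 1.91.
Lower fence = Q1 − 2·IQR = 19.00 − 3.82 = 15.18.
Upper fence = Q3 + 2·IQR = 20.91 + 3.82 = 24.73.
12.72 < 15.18 → outlier.
14.13 < 15.18 → outlier.
25.05 > 24.73 → outlier.
All remaining values lie within [15.18, 24.73].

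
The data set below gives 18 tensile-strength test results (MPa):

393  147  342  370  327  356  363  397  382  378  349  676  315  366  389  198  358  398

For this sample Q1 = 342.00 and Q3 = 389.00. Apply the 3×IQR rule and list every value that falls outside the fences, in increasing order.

IQR = Q3 − Q1 = 389.00 − 342.00 = 47.00.
Lower fence = Q1 − 3·IQR = 342.00 − 141.00 = 201.00.
Upper fence = Q3 + 3·IQR = 389.00 + 141.00 = 530.00.
147 < 201.00 → outlier.
198 < 201.00 → outlier.
676 > 530.00 → outlier.
All remaining values lie within [201.00, 530.00].

147, 198, 676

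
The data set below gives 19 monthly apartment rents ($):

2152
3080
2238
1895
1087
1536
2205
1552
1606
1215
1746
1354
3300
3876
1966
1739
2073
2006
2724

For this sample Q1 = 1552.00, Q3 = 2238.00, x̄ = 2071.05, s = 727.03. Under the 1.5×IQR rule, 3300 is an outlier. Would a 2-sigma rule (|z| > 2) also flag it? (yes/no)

no

z = (3300 − 2071.05) / 727.03 = 1.69.
|z| = 1.69 ≤ 2.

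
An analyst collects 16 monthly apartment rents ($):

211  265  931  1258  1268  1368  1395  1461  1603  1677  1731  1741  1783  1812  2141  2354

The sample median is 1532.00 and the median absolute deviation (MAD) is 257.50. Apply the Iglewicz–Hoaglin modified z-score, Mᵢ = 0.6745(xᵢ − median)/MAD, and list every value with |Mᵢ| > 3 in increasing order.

211, 265

|Mᵢ| > 3 ⇔ |xᵢ − 1532.00| > 3·257.50/0.6745 = 1145.29.
So outliers lie outside [386.71, 2677.29].
211: M = -3.46 → outlier.
265: M = -3.32 → outlier.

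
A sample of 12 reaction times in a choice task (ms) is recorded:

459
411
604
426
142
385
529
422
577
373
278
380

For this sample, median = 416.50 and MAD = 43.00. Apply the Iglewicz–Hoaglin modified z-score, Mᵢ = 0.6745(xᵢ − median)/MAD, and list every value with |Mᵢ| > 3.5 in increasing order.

142

|Mᵢ| > 3.5 ⇔ |xᵢ − 416.50| > 3.5·43.00/0.6745 = 223.13.
So outliers lie outside [193.37, 639.63].
142: M = -4.31 → outlier.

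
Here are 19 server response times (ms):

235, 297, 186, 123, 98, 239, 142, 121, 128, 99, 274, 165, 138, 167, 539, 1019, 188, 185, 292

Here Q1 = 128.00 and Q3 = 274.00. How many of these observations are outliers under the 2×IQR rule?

IQR = 146.00; fences at 128.00 − 292.00 = -164.00 and 274.00 + 292.00 = 566.00.
Outside the cutoffs: 1019.

1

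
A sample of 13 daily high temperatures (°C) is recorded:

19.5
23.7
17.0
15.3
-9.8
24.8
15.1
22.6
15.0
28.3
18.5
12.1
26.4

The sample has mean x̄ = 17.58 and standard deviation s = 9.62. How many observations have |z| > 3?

Cutoffs: x̄ ± 3s = [-11.28, 46.44].
Every value lies within the cutoffs.

0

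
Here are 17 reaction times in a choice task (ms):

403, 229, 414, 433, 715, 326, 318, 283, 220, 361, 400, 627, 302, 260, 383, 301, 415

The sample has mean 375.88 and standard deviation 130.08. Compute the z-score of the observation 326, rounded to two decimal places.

-0.38

z = (326 − 375.88) / 130.08 = -0.38.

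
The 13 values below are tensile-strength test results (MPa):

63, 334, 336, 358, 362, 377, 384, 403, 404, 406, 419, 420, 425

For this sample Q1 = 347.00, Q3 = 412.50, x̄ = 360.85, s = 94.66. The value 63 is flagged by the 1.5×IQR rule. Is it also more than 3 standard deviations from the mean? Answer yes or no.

z = (63 − 360.85) / 94.66 = -3.15.
|z| = 3.15 > 3.

yes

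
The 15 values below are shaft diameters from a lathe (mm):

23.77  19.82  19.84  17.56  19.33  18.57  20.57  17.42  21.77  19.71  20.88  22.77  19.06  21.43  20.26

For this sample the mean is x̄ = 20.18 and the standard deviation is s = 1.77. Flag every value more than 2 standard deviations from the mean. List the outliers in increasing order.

Cutoffs at x̄ ± 2s: 20.18 ± 2·1.77 = [16.64, 23.72].
23.77: z = 2.03, |z| > 2 → outlier.
Every other value lies within [16.64, 23.72].

23.77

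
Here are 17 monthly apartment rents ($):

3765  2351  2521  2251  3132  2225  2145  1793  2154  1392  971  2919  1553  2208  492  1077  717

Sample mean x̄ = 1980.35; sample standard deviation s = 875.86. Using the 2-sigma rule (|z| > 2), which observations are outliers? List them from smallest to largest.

3765

Cutoffs at x̄ ± 2s: 1980.35 ± 2·875.86 = [228.63, 3732.07].
3765: z = 2.04, |z| > 2 → outlier.
Every other value lies within [228.63, 3732.07].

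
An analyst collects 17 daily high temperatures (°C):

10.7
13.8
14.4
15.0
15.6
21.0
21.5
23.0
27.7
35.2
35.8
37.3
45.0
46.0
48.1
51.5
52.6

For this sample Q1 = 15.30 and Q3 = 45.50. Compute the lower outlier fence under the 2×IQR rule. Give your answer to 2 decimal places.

-45.10

IQR = Q3 − Q1 = 45.50 − 15.30 = 30.20.
Lower fence = Q1 − 2·IQR = 15.30 − 60.40 = -45.10.
Upper fence = Q3 + 2·IQR = 45.50 + 60.40 = 105.90.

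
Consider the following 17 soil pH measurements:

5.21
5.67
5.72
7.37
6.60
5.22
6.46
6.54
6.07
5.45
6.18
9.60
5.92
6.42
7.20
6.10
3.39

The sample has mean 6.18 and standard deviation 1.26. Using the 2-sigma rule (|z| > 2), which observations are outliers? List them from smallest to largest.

Cutoffs at x̄ ± 2s: 6.18 ± 2·1.26 = [3.66, 8.70].
3.39: z = -2.21, |z| > 2 → outlier.
9.60: z = 2.71, |z| > 2 → outlier.
Every other value lies within [3.66, 8.70].

3.39, 9.60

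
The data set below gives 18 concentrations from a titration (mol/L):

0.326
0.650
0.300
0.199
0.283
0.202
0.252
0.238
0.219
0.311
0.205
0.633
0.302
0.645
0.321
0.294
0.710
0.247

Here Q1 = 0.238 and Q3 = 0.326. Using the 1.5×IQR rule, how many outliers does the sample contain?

4

IQR = 0.088; fences at 0.238 − 0.132 = 0.106 and 0.326 + 0.132 = 0.458.
Outside the cutoffs: 0.633, 0.645, 0.650, 0.710.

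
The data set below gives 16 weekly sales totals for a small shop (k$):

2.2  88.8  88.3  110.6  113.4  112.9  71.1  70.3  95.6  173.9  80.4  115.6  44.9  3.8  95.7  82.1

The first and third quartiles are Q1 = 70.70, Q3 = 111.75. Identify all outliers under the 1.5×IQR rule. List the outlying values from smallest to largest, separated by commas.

IQR = Q3 − Q1 = 111.75 − 70.70 = 41.05.
Lower fence = Q1 − 1.5·IQR = 70.70 − 61.575 = 9.125.
Upper fence = Q3 + 1.5·IQR = 111.75 + 61.575 = 173.325.
2.2 < 9.125 → outlier.
3.8 < 9.125 → outlier.
173.9 > 173.325 → outlier.
All remaining values lie within [9.125, 173.325].

2.2, 3.8, 173.9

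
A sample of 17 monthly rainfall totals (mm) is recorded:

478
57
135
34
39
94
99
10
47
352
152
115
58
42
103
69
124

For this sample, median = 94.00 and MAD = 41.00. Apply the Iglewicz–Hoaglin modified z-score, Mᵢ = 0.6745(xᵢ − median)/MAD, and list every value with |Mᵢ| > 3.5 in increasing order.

352, 478

|Mᵢ| > 3.5 ⇔ |xᵢ − 94.00| > 3.5·41.00/0.6745 = 212.75.
So outliers lie outside [-118.75, 306.75].
352: M = 4.24 → outlier.
478: M = 6.32 → outlier.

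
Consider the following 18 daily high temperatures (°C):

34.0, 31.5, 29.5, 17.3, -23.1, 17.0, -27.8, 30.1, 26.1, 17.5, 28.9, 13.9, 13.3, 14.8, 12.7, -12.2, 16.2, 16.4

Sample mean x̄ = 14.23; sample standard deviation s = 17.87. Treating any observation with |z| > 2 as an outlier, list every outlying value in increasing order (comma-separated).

Cutoffs at x̄ ± 2s: 14.23 ± 2·17.87 = [-21.51, 49.97].
-27.8: z = -2.35, |z| > 2 → outlier.
-23.1: z = -2.09, |z| > 2 → outlier.
Every other value lies within [-21.51, 49.97].

-27.8, -23.1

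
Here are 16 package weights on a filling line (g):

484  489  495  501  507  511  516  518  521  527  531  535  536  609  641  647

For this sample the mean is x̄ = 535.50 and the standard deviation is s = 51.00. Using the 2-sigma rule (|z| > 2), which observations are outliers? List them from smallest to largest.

Cutoffs at x̄ ± 2s: 535.50 ± 2·51.00 = [433.50, 637.50].
641: z = 2.07, |z| > 2 → outlier.
647: z = 2.19, |z| > 2 → outlier.
Every other value lies within [433.50, 637.50].

641, 647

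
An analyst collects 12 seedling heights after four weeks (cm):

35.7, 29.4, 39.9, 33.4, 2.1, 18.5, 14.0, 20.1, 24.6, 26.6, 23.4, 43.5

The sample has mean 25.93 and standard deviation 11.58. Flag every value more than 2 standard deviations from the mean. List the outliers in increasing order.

2.1

Cutoffs at x̄ ± 2s: 25.93 ± 2·11.58 = [2.77, 49.09].
2.1: z = -2.06, |z| > 2 → outlier.
Every other value lies within [2.77, 49.09].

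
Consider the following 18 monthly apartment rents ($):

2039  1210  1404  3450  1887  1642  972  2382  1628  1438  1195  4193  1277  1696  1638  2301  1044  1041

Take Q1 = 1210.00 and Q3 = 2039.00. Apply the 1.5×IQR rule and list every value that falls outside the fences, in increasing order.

3450, 4193

IQR = Q3 − Q1 = 2039.00 − 1210.00 = 829.00.
Lower fence = Q1 − 1.5·IQR = 1210.00 − 1243.50 = -33.50.
Upper fence = Q3 + 1.5·IQR = 2039.00 + 1243.50 = 3282.50.
3450 > 3282.50 → outlier.
4193 > 3282.50 → outlier.
All remaining values lie within [-33.50, 3282.50].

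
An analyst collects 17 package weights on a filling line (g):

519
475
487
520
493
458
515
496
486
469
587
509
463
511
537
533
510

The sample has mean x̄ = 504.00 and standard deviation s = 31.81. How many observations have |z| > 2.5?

Cutoffs: x̄ ± 2.5s = [424.475, 583.525].
Outside the cutoffs: 587.

1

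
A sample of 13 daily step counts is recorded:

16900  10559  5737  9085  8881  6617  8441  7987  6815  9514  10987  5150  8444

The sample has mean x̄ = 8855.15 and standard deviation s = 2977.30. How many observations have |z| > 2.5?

1

Cutoffs: x̄ ± 2.5s = [1411.90, 16298.40].
Outside the cutoffs: 16900.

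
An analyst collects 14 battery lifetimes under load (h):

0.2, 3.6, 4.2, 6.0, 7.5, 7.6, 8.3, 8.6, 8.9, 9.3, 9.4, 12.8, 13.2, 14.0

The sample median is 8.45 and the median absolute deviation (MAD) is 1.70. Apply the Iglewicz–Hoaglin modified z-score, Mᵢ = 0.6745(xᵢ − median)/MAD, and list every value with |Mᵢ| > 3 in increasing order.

0.2

|Mᵢ| > 3 ⇔ |xᵢ − 8.45| > 3·1.70/0.6745 = 7.56.
So outliers lie outside [0.89, 16.01].
0.2: M = -3.27 → outlier.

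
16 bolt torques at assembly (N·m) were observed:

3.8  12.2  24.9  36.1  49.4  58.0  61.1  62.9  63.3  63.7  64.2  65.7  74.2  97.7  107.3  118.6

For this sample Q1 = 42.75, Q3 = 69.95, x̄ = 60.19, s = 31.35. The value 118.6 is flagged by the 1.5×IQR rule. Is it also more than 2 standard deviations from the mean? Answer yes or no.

z = (118.6 − 60.19) / 31.35 = 1.86.
|z| = 1.86 ≤ 2.

no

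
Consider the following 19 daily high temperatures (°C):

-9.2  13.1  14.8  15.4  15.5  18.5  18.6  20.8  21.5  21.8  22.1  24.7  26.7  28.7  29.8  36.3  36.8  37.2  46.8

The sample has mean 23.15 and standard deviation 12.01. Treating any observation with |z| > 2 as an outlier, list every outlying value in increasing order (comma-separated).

Cutoffs at x̄ ± 2s: 23.15 ± 2·12.01 = [-0.87, 47.17].
-9.2: z = -2.69, |z| > 2 → outlier.
Every other value lies within [-0.87, 47.17].

-9.2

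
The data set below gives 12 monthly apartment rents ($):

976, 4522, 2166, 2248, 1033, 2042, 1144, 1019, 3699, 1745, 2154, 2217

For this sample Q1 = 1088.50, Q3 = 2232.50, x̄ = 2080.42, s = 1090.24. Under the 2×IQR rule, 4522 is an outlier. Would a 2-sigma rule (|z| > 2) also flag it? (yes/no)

yes

z = (4522 − 2080.42) / 1090.24 = 2.24.
|z| = 2.24 > 2.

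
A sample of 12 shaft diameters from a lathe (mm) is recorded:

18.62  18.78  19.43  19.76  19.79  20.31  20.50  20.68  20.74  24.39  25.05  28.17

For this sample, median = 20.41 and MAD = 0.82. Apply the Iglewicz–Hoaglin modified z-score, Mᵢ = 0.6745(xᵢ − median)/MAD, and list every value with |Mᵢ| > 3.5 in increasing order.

|Mᵢ| > 3.5 ⇔ |xᵢ − 20.41| > 3.5·0.82/0.6745 = 4.26.
So outliers lie outside [16.15, 24.67].
25.05: M = 3.82 → outlier.
28.17: M = 6.38 → outlier.

25.05, 28.17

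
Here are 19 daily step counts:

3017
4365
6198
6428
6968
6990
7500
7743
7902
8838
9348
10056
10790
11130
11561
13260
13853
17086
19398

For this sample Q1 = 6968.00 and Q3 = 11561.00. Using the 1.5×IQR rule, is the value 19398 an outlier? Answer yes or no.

IQR = Q3 − Q1 = 11561.00 − 6968.00 = 4593.00.
Lower fence = Q1 − 1.5·IQR = 6968.00 − 6889.50 = 78.50.
Upper fence = Q3 + 1.5·IQR = 11561.00 + 6889.50 = 18450.50.
19398 lies above the upper fence.

yes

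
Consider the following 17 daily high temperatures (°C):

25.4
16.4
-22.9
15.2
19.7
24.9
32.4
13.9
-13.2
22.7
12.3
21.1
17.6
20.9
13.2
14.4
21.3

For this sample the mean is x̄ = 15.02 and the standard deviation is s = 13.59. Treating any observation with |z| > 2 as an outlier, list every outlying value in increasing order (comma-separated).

Cutoffs at x̄ ± 2s: 15.02 ± 2·13.59 = [-12.16, 42.20].
-22.9: z = -2.79, |z| > 2 → outlier.
-13.2: z = -2.08, |z| > 2 → outlier.
Every other value lies within [-12.16, 42.20].

-22.9, -13.2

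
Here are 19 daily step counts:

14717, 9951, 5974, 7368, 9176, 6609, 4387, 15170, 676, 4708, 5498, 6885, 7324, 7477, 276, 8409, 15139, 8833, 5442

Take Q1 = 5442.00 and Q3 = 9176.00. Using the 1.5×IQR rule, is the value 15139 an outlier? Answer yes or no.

IQR = Q3 − Q1 = 9176.00 − 5442.00 = 3734.00.
Lower fence = Q1 − 1.5·IQR = 5442.00 − 5601.00 = -159.00.
Upper fence = Q3 + 1.5·IQR = 9176.00 + 5601.00 = 14777.00.
15139 lies above the upper fence.

yes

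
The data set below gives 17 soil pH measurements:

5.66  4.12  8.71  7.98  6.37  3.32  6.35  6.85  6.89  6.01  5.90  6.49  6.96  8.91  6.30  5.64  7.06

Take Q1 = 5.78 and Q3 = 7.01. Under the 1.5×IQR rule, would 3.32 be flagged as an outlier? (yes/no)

yes

IQR = Q3 − Q1 = 7.01 − 5.78 = 1.23.
Lower fence = Q1 − 1.5·IQR = 5.78 − 1.845 = 3.935.
Upper fence = Q3 + 1.5·IQR = 7.01 + 1.845 = 8.855.
3.32 lies below the lower fence.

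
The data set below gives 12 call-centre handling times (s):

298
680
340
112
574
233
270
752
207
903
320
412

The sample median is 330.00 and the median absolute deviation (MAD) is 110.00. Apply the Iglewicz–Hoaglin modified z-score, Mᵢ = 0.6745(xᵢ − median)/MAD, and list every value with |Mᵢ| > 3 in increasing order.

903

|Mᵢ| > 3 ⇔ |xᵢ − 330.00| > 3·110.00/0.6745 = 489.25.
So outliers lie outside [-159.25, 819.25].
903: M = 3.51 → outlier.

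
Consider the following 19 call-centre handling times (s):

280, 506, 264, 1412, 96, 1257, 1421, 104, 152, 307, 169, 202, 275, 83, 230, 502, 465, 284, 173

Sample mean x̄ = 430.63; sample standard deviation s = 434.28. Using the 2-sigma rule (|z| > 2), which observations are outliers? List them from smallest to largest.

1412, 1421

Cutoffs at x̄ ± 2s: 430.63 ± 2·434.28 = [-437.93, 1299.19].
1412: z = 2.26, |z| > 2 → outlier.
1421: z = 2.28, |z| > 2 → outlier.
Every other value lies within [-437.93, 1299.19].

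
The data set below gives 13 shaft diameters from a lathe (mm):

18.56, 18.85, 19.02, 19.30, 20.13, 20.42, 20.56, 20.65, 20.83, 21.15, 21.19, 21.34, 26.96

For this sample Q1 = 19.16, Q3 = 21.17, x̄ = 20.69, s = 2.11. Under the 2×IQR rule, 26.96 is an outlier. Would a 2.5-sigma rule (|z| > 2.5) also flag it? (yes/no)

yes

z = (26.96 − 20.69) / 2.11 = 2.97.
|z| = 2.97 > 2.5.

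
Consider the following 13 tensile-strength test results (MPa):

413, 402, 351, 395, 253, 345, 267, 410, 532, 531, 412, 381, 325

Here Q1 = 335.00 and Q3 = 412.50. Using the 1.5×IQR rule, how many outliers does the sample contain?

IQR = 77.50; fences at 335.00 − 116.25 = 218.75 and 412.50 + 116.25 = 528.75.
Outside the cutoffs: 531, 532.

2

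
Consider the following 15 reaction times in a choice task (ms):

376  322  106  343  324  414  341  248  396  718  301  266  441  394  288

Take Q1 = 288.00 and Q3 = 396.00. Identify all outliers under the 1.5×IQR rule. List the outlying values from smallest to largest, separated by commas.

IQR = Q3 − Q1 = 396.00 − 288.00 = 108.00.
Lower fence = Q1 − 1.5·IQR = 288.00 − 162.00 = 126.00.
Upper fence = Q3 + 1.5·IQR = 396.00 + 162.00 = 558.00.
106 < 126.00 → outlier.
718 > 558.00 → outlier.
All remaining values lie within [126.00, 558.00].

106, 718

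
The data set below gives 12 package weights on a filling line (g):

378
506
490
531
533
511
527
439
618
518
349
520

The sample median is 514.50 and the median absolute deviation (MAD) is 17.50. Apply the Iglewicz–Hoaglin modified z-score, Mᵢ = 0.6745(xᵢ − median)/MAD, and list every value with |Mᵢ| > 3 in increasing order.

349, 378, 618

|Mᵢ| > 3 ⇔ |xᵢ − 514.50| > 3·17.50/0.6745 = 77.84.
So outliers lie outside [436.66, 592.34].
349: M = -6.38 → outlier.
378: M = -5.26 → outlier.
618: M = 3.99 → outlier.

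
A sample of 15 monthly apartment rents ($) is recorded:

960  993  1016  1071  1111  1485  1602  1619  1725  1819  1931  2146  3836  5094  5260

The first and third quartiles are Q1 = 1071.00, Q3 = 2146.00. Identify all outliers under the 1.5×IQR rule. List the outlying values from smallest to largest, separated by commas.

IQR = Q3 − Q1 = 2146.00 − 1071.00 = 1075.00.
Lower fence = Q1 − 1.5·IQR = 1071.00 − 1612.50 = -541.50.
Upper fence = Q3 + 1.5·IQR = 2146.00 + 1612.50 = 3758.50.
3836 > 3758.50 → outlier.
5094 > 3758.50 → outlier.
5260 > 3758.50 → outlier.
All remaining values lie within [-541.50, 3758.50].

3836, 5094, 5260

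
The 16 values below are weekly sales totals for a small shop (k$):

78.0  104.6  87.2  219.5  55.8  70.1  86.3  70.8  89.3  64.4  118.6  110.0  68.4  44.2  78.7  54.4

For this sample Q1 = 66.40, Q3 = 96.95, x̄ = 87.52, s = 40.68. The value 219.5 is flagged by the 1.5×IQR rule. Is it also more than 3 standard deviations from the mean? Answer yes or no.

yes

z = (219.5 − 87.52) / 40.68 = 3.24.
|z| = 3.24 > 3.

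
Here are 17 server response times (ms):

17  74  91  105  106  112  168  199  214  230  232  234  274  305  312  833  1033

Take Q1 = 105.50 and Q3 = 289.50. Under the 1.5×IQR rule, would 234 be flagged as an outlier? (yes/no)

no

IQR = Q3 − Q1 = 289.50 − 105.50 = 184.00.
Lower fence = Q1 − 1.5·IQR = 105.50 − 276.00 = -170.50.
Upper fence = Q3 + 1.5·IQR = 289.50 + 276.00 = 565.50.
234 lies within [-170.50, 565.50].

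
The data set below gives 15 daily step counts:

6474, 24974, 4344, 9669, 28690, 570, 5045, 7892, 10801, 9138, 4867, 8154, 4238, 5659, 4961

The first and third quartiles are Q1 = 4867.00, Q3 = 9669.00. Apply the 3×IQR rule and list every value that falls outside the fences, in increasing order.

IQR = Q3 − Q1 = 9669.00 − 4867.00 = 4802.00.
Lower fence = Q1 − 3·IQR = 4867.00 − 14406.00 = -9539.00.
Upper fence = Q3 + 3·IQR = 9669.00 + 14406.00 = 24075.00.
24974 > 24075.00 → outlier.
28690 > 24075.00 → outlier.
All remaining values lie within [-9539.00, 24075.00].

24974, 28690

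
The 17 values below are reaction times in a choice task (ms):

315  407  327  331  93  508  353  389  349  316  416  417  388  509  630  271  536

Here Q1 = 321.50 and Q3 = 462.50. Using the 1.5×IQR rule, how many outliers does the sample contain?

1

IQR = 141.00; fences at 321.50 − 211.50 = 110.00 and 462.50 + 211.50 = 674.00.
Outside the cutoffs: 93.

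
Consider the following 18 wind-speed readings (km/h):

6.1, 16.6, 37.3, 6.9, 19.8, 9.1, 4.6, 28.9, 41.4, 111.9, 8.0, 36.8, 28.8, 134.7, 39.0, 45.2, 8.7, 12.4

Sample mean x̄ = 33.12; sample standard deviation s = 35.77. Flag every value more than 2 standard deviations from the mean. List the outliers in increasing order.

111.9, 134.7

Cutoffs at x̄ ± 2s: 33.12 ± 2·35.77 = [-38.42, 104.66].
111.9: z = 2.20, |z| > 2 → outlier.
134.7: z = 2.84, |z| > 2 → outlier.
Every other value lies within [-38.42, 104.66].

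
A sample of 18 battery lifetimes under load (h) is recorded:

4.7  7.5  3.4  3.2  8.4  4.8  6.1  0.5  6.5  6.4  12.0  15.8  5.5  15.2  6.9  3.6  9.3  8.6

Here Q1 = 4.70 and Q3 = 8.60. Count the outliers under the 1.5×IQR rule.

2

IQR = 3.90; fences at 4.70 − 5.85 = -1.15 and 8.60 + 5.85 = 14.45.
Outside the cutoffs: 15.2, 15.8.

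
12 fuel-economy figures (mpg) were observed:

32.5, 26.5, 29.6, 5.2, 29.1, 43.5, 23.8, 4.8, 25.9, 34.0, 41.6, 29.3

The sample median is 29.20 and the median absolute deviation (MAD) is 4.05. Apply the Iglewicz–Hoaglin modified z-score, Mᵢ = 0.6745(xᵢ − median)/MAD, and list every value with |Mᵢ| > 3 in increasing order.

|Mᵢ| > 3 ⇔ |xᵢ − 29.20| > 3·4.05/0.6745 = 18.01.
So outliers lie outside [11.19, 47.21].
4.8: M = -4.06 → outlier.
5.2: M = -4.00 → outlier.

4.8, 5.2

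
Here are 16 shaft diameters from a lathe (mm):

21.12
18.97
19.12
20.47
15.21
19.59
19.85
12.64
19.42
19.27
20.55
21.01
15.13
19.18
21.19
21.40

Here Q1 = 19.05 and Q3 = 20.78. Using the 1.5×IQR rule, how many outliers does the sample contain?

3

IQR = 1.73; fences at 19.05 − 2.595 = 16.455 and 20.78 + 2.595 = 23.375.
Outside the cutoffs: 12.64, 15.13, 15.21.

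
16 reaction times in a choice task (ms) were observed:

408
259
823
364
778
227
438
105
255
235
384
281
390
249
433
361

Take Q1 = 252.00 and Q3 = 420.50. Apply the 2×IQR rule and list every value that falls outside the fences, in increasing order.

IQR = Q3 − Q1 = 420.50 − 252.00 = 168.50.
Lower fence = Q1 − 2·IQR = 252.00 − 337.00 = -85.00.
Upper fence = Q3 + 2·IQR = 420.50 + 337.00 = 757.50.
778 > 757.50 → outlier.
823 > 757.50 → outlier.
All remaining values lie within [-85.00, 757.50].

778, 823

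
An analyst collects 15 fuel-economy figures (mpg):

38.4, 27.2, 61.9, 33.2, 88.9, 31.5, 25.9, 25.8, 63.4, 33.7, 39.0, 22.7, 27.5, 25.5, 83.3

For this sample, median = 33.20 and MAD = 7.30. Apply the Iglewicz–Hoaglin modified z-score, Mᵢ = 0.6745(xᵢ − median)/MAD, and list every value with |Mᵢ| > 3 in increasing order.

83.3, 88.9

|Mᵢ| > 3 ⇔ |xᵢ − 33.20| > 3·7.30/0.6745 = 32.47.
So outliers lie outside [0.73, 65.67].
83.3: M = 4.63 → outlier.
88.9: M = 5.15 → outlier.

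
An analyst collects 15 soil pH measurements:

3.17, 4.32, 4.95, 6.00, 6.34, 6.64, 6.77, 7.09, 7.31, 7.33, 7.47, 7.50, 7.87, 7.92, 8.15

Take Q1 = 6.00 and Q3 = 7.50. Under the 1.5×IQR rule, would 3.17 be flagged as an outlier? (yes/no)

yes

IQR = Q3 − Q1 = 7.50 − 6.00 = 1.50.
Lower fence = Q1 − 1.5·IQR = 6.00 − 2.25 = 3.75.
Upper fence = Q3 + 1.5·IQR = 7.50 + 2.25 = 9.75.
3.17 lies below the lower fence.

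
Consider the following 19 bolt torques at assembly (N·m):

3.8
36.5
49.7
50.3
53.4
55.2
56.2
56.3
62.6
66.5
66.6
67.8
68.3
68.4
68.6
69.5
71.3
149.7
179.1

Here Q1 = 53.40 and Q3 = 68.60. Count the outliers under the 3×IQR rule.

IQR = 15.20; fences at 53.40 − 45.60 = 7.80 and 68.60 + 45.60 = 114.20.
Outside the cutoffs: 3.8, 149.7, 179.1.

3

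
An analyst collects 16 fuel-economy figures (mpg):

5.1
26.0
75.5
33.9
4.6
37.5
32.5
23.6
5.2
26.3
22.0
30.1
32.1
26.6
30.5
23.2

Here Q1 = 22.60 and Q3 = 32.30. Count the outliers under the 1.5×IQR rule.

4

IQR = 9.70; fences at 22.60 − 14.55 = 8.05 and 32.30 + 14.55 = 46.85.
Outside the cutoffs: 4.6, 5.1, 5.2, 75.5.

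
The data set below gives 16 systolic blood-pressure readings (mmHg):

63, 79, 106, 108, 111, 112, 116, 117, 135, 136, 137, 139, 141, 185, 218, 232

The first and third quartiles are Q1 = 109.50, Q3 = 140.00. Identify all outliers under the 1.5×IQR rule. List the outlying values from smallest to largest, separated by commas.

63, 218, 232

IQR = Q3 − Q1 = 140.00 − 109.50 = 30.50.
Lower fence = Q1 − 1.5·IQR = 109.50 − 45.75 = 63.75.
Upper fence = Q3 + 1.5·IQR = 140.00 + 45.75 = 185.75.
63 < 63.75 → outlier.
218 > 185.75 → outlier.
232 > 185.75 → outlier.
All remaining values lie within [63.75, 185.75].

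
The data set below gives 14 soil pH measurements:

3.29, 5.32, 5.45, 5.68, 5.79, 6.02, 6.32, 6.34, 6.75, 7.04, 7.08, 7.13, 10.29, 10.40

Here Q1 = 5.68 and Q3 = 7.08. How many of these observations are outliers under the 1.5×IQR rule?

3

IQR = 1.40; fences at 5.68 − 2.10 = 3.58 and 7.08 + 2.10 = 9.18.
Outside the cutoffs: 3.29, 10.29, 10.40.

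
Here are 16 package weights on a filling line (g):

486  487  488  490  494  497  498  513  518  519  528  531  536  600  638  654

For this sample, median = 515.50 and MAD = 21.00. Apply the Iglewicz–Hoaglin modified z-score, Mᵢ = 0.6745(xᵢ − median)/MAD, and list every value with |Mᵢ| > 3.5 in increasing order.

|Mᵢ| > 3.5 ⇔ |xᵢ − 515.50| > 3.5·21.00/0.6745 = 108.97.
So outliers lie outside [406.53, 624.47].
638: M = 3.93 → outlier.
654: M = 4.45 → outlier.

638, 654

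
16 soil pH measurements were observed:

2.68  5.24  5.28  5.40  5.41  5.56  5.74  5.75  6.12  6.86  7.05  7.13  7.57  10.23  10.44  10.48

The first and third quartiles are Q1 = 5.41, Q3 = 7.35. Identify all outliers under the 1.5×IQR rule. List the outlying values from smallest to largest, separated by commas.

IQR = Q3 − Q1 = 7.35 − 5.41 = 1.94.
Lower fence = Q1 − 1.5·IQR = 5.41 − 2.91 = 2.50.
Upper fence = Q3 + 1.5·IQR = 7.35 + 2.91 = 10.26.
10.44 > 10.26 → outlier.
10.48 > 10.26 → outlier.
All remaining values lie within [2.50, 10.26].

10.44, 10.48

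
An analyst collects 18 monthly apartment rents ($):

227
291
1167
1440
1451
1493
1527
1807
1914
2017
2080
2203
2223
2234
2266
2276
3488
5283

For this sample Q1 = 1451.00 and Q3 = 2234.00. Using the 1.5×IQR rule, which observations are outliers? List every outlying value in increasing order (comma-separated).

IQR = Q3 − Q1 = 2234.00 − 1451.00 = 783.00.
Lower fence = Q1 − 1.5·IQR = 1451.00 − 1174.50 = 276.50.
Upper fence = Q3 + 1.5·IQR = 2234.00 + 1174.50 = 3408.50.
227 < 276.50 → outlier.
3488 > 3408.50 → outlier.
5283 > 3408.50 → outlier.
All remaining values lie within [276.50, 3408.50].

227, 3488, 5283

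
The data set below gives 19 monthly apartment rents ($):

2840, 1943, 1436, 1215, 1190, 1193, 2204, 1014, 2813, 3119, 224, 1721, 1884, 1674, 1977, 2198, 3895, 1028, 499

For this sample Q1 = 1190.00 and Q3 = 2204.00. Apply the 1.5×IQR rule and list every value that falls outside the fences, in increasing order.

IQR = Q3 − Q1 = 2204.00 − 1190.00 = 1014.00.
Lower fence = Q1 − 1.5·IQR = 1190.00 − 1521.00 = -331.00.
Upper fence = Q3 + 1.5·IQR = 2204.00 + 1521.00 = 3725.00.
3895 > 3725.00 → outlier.
All remaining values lie within [-331.00, 3725.00].

3895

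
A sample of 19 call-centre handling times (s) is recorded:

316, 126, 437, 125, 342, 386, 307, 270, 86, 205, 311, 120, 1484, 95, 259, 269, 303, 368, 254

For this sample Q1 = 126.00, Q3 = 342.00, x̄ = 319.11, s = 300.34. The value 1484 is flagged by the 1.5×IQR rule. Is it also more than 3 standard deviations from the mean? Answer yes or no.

z = (1484 − 319.11) / 300.34 = 3.88.
|z| = 3.88 > 3.

yes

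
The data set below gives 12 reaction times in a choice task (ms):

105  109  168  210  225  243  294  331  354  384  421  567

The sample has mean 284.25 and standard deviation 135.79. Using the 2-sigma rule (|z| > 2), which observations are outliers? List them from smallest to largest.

Cutoffs at x̄ ± 2s: 284.25 ± 2·135.79 = [12.67, 555.83].
567: z = 2.08, |z| > 2 → outlier.
Every other value lies within [12.67, 555.83].

567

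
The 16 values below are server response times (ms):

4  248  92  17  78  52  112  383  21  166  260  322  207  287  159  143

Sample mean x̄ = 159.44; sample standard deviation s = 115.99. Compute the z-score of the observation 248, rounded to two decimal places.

z = (248 − 159.44) / 115.99 = 0.76.

0.76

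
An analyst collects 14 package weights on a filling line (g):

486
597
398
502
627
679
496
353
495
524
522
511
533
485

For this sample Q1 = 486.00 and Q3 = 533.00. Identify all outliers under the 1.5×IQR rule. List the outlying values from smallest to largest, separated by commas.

353, 398, 627, 679

IQR = Q3 − Q1 = 533.00 − 486.00 = 47.00.
Lower fence = Q1 − 1.5·IQR = 486.00 − 70.50 = 415.50.
Upper fence = Q3 + 1.5·IQR = 533.00 + 70.50 = 603.50.
353 < 415.50 → outlier.
398 < 415.50 → outlier.
627 > 603.50 → outlier.
679 > 603.50 → outlier.
All remaining values lie within [415.50, 603.50].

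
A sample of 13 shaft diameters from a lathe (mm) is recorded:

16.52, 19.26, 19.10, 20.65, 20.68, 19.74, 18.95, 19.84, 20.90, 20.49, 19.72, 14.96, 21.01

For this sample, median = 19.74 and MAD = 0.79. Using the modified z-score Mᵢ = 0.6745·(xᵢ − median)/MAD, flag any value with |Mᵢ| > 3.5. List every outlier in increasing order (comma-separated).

14.96

|Mᵢ| > 3.5 ⇔ |xᵢ − 19.74| > 3.5·0.79/0.6745 = 4.10.
So outliers lie outside [15.64, 23.84].
14.96: M = -4.08 → outlier.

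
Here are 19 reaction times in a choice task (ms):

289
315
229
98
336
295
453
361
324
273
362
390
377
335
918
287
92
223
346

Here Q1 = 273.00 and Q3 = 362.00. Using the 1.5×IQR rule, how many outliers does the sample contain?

3

IQR = 89.00; fences at 273.00 − 133.50 = 139.50 and 362.00 + 133.50 = 495.50.
Outside the cutoffs: 92, 98, 918.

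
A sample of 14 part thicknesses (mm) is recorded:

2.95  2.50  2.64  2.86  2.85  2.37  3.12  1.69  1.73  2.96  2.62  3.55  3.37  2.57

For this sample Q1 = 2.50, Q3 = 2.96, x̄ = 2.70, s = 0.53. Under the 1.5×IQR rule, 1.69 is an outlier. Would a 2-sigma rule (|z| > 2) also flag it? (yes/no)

z = (1.69 − 2.70) / 0.53 = -1.91.
|z| = 1.91 ≤ 2.

no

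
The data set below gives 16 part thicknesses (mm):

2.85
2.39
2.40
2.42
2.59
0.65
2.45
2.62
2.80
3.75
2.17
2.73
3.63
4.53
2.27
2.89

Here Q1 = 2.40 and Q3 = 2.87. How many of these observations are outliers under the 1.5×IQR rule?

IQR = 0.47; fences at 2.40 − 0.705 = 1.695 and 2.87 + 0.705 = 3.575.
Outside the cutoffs: 0.65, 3.63, 3.75, 4.53.

4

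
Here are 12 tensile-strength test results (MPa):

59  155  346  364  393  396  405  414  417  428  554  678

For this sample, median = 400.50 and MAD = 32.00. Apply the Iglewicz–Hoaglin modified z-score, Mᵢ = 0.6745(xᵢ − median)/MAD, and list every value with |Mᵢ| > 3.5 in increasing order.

|Mᵢ| > 3.5 ⇔ |xᵢ − 400.50| > 3.5·32.00/0.6745 = 166.05.
So outliers lie outside [234.45, 566.55].
59: M = -7.20 → outlier.
155: M = -5.17 → outlier.
678: M = 5.85 → outlier.

59, 155, 678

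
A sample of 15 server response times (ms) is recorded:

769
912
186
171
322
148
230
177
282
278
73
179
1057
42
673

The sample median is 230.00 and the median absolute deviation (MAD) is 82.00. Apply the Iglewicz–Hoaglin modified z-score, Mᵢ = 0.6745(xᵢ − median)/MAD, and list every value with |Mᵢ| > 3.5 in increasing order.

|Mᵢ| > 3.5 ⇔ |xᵢ − 230.00| > 3.5·82.00/0.6745 = 425.50.
So outliers lie outside [-195.50, 655.50].
673: M = 3.64 → outlier.
769: M = 4.43 → outlier.
912: M = 5.61 → outlier.
1057: M = 6.80 → outlier.

673, 769, 912, 1057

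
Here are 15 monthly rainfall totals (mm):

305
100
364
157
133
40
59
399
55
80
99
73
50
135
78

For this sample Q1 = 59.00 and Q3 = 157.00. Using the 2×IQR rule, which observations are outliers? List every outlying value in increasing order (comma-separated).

364, 399

IQR = Q3 − Q1 = 157.00 − 59.00 = 98.00.
Lower fence = Q1 − 2·IQR = 59.00 − 196.00 = -137.00.
Upper fence = Q3 + 2·IQR = 157.00 + 196.00 = 353.00.
364 > 353.00 → outlier.
399 > 353.00 → outlier.
All remaining values lie within [-137.00, 353.00].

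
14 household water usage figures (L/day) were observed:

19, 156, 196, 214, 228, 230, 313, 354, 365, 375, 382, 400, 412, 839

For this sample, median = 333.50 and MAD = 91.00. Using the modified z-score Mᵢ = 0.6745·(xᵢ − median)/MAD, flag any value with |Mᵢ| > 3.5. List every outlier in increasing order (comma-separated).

|Mᵢ| > 3.5 ⇔ |xᵢ − 333.50| > 3.5·91.00/0.6745 = 472.20.
So outliers lie outside [-138.70, 805.70].
839: M = 3.75 → outlier.

839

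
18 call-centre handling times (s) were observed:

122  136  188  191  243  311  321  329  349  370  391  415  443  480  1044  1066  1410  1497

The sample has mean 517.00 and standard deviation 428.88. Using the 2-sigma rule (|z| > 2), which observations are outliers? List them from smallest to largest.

Cutoffs at x̄ ± 2s: 517.00 ± 2·428.88 = [-340.76, 1374.76].
1410: z = 2.08, |z| > 2 → outlier.
1497: z = 2.29, |z| > 2 → outlier.
Every other value lies within [-340.76, 1374.76].

1410, 1497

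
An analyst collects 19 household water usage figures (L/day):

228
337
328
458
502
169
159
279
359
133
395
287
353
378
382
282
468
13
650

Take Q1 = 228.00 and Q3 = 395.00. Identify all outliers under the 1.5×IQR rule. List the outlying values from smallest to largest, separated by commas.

IQR = Q3 − Q1 = 395.00 − 228.00 = 167.00.
Lower fence = Q1 − 1.5·IQR = 228.00 − 250.50 = -22.50.
Upper fence = Q3 + 1.5·IQR = 395.00 + 250.50 = 645.50.
650 > 645.50 → outlier.
All remaining values lie within [-22.50, 645.50].

650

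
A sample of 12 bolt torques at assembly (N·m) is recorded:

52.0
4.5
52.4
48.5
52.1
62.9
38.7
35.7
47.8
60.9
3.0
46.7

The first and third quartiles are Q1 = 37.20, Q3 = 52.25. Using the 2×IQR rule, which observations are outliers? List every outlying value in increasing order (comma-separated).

IQR = Q3 − Q1 = 52.25 − 37.20 = 15.05.
Lower fence = Q1 − 2·IQR = 37.20 − 30.10 = 7.10.
Upper fence = Q3 + 2·IQR = 52.25 + 30.10 = 82.35.
3.0 < 7.10 → outlier.
4.5 < 7.10 → outlier.
All remaining values lie within [7.10, 82.35].

3.0, 4.5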